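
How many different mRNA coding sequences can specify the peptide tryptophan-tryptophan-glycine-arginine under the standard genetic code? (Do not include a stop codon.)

24

Trp: 1 codon.
Trp: 1 codon.
Gly: 4 codons.
Arg: 6 codons.
1 × 1 × 4 × 6 = 24.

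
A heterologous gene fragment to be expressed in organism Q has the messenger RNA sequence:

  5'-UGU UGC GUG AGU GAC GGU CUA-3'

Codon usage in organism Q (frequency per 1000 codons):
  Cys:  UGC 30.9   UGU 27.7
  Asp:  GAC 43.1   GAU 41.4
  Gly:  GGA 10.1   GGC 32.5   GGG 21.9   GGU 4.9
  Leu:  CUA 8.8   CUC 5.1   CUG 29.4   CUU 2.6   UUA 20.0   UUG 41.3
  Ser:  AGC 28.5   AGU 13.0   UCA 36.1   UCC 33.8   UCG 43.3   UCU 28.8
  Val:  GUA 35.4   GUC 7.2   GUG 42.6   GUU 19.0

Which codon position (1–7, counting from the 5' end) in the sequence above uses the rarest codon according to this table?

6

Codon 1 UGU (Cys): 27.7 per 1000.
Codon 2 UGC (Cys): 30.9 per 1000.
Codon 3 GUG (Val): 42.6 per 1000.
Codon 4 AGU (Ser): 13.0 per 1000.
Codon 5 GAC (Asp): 43.1 per 1000.
Codon 6 GGU (Gly): 4.9 per 1000.
Codon 7 CUA (Leu): 8.8 per 1000.
Lowest frequency is 4.9 at codon 6.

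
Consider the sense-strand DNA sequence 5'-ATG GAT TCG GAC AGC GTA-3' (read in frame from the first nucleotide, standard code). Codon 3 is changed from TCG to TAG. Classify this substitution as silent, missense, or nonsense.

nonsense

Position 8 falls in codon 3: TCG → Ser.
After the substitution the codon is TAG → Stop.
The new codon is a stop codon, so this is a nonsense mutation.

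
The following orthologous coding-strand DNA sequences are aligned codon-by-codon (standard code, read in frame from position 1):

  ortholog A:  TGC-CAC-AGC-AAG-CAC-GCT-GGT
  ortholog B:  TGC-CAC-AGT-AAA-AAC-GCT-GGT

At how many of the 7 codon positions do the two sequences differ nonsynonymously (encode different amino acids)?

Codon 1: TGC Cys / TGC Cys — identical.
Codon 2: CAC His / CAC His — identical.
Codon 3: AGC Ser / AGT Ser — synonymous.
Codon 4: AAG Lys / AAA Lys — synonymous.
Codon 5: CAC His / AAC Asn — nonsynonymous.
Codon 6: GCT Ala / GCT Ala — identical.
Codon 7: GGT Gly / GGT Gly — identical.
Nonsynonymous differences: 1.

1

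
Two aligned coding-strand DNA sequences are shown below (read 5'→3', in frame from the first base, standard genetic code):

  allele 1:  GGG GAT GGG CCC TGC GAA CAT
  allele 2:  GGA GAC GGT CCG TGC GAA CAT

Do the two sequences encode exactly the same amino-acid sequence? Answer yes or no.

Codon 1: GGG Gly / GGA Gly — synonymous.
Codon 2: GAT Asp / GAC Asp — synonymous.
Codon 3: GGG Gly / GGT Gly — synonymous.
Codon 4: CCC Pro / CCG Pro — synonymous.
Codon 5: TGC Cys / TGC Cys — identical.
Codon 6: GAA Glu / GAA Glu — identical.
Codon 7: CAT His / CAT His — identical.
Nonsynonymous differences: 0 → same protein.

yes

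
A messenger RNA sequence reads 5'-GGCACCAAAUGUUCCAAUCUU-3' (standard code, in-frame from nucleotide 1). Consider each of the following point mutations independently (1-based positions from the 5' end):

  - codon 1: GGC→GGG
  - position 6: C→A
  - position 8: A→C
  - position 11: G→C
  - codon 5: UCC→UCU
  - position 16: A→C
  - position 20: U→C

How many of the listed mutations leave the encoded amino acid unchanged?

3

Codon 1: GGC (Gly) → GGG (Gly) — synonymous.
Codon 2: ACC (Thr) → ACA (Thr) — synonymous.
Codon 3: AAA (Lys) → ACA (Thr) — missense.
Codon 4: UGU (Cys) → UCU (Ser) — missense.
Codon 5: UCC (Ser) → UCU (Ser) — synonymous.
Codon 6: AAU (Asn) → CAU (His) — missense.
Codon 7: CUU (Leu) → CCU (Pro) — missense.
Synonymous: 3 of 7.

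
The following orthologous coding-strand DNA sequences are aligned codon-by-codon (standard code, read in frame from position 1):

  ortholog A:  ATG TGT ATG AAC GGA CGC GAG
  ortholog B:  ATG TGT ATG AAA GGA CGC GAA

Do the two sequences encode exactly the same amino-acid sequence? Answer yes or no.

Codon 1: ATG Met / ATG Met — identical.
Codon 2: TGT Cys / TGT Cys — identical.
Codon 3: ATG Met / ATG Met — identical.
Codon 4: AAC Asn / AAA Lys — nonsynonymous.
Codon 5: GGA Gly / GGA Gly — identical.
Codon 6: CGC Arg / CGC Arg — identical.
Codon 7: GAG Glu / GAA Glu — synonymous.
Nonsynonymous differences: 1 → different protein.

no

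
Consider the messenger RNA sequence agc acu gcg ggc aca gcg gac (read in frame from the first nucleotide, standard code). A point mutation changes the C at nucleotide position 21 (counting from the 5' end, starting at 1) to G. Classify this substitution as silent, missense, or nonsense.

missense

Position 21 falls in codon 7: GAC → Asp.
After the substitution the codon is GAG → Glu.
Asp ≠ Glu, so this is a missense mutation.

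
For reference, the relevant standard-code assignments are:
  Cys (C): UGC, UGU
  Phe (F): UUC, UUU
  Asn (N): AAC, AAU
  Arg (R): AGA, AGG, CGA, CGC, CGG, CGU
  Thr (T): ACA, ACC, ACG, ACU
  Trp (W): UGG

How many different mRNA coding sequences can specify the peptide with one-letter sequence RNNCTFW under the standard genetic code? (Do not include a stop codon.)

384

Arg: 6 codons.
Asn: 2 codons.
Asn: 2 codons.
Cys: 2 codons.
Thr: 4 codons.
Phe: 2 codons.
Trp: 1 codon.
6 × 2 × 2 × 2 × 4 × 2 × 1 = 384.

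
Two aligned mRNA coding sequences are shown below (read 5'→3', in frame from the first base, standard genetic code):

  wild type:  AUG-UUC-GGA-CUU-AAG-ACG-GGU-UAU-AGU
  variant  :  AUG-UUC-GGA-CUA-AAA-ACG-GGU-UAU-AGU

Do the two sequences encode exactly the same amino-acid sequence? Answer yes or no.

yes

Codon 1: AUG Met / AUG Met — identical.
Codon 2: UUC Phe / UUC Phe — identical.
Codon 3: GGA Gly / GGA Gly — identical.
Codon 4: CUU Leu / CUA Leu — synonymous.
Codon 5: AAG Lys / AAA Lys — synonymous.
Codon 6: ACG Thr / ACG Thr — identical.
Codon 7: GGU Gly / GGU Gly — identical.
Codon 8: UAU Tyr / UAU Tyr — identical.
Codon 9: AGU Ser / AGU Ser — identical.
Nonsynonymous differences: 0 → same protein.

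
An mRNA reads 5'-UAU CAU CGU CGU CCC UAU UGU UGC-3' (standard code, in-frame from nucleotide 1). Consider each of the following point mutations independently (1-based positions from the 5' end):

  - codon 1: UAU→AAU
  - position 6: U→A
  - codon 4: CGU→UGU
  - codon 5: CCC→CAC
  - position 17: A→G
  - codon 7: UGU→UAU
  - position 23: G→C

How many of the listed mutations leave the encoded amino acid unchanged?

0

Codon 1: UAU (Tyr) → AAU (Asn) — missense.
Codon 2: CAU (His) → CAA (Gln) — missense.
Codon 4: CGU (Arg) → UGU (Cys) — missense.
Codon 5: CCC (Pro) → CAC (His) — missense.
Codon 6: UAU (Tyr) → UGU (Cys) — missense.
Codon 7: UGU (Cys) → UAU (Tyr) — missense.
Codon 8: UGC (Cys) → UCC (Ser) — missense.
Synonymous: 0 of 7.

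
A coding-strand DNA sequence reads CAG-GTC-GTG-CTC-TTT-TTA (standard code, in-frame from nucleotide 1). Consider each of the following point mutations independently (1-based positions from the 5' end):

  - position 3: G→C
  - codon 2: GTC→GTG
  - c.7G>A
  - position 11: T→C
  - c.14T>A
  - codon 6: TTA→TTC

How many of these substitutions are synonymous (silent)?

1

Codon 1: CAG (Gln) → CAC (His) — missense.
Codon 2: GTC (Val) → GTG (Val) — synonymous.
Codon 3: GTG (Val) → ATG (Met) — missense.
Codon 4: CTC (Leu) → CCC (Pro) — missense.
Codon 5: TTT (Phe) → TAT (Tyr) — missense.
Codon 6: TTA (Leu) → TTC (Phe) — missense.
Synonymous: 1 of 6.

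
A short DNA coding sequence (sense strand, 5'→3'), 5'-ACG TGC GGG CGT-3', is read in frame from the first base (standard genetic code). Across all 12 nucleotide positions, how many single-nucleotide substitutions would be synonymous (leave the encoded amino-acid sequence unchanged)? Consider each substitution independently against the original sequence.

Codon 1 (ACG, Thr): 3 synonymous substitutions.
Codon 2 (TGC, Cys): 1 synonymous substitution.
Codon 3 (GGG, Gly): 3 synonymous substitutions.
Codon 4 (CGT, Arg): 3 synonymous substitutions.
Total: 3 + 1 + 3 + 3 = 10.

10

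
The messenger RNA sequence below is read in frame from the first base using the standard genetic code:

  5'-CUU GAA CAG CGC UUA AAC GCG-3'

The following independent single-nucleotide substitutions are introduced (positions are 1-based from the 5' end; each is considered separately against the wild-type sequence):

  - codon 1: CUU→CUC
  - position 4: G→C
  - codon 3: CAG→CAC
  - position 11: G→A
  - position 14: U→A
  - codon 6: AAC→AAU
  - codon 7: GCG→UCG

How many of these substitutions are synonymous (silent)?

2

Codon 1: CUU (Leu) → CUC (Leu) — synonymous.
Codon 2: GAA (Glu) → CAA (Gln) — missense.
Codon 3: CAG (Gln) → CAC (His) — missense.
Codon 4: CGC (Arg) → CAC (His) — missense.
Codon 5: UUA (Leu) → UAA (Stop) — nonsense.
Codon 6: AAC (Asn) → AAU (Asn) — synonymous.
Codon 7: GCG (Ala) → UCG (Ser) — missense.
Synonymous: 2 of 7.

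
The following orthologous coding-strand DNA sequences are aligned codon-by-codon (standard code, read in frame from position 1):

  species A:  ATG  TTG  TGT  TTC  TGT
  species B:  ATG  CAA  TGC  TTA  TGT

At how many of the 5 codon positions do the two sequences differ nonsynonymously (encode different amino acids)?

Codon 1: ATG Met / ATG Met — identical.
Codon 2: TTG Leu / CAA Gln — nonsynonymous.
Codon 3: TGT Cys / TGC Cys — synonymous.
Codon 4: TTC Phe / TTA Leu — nonsynonymous.
Codon 5: TGT Cys / TGT Cys — identical.
Nonsynonymous differences: 2.

2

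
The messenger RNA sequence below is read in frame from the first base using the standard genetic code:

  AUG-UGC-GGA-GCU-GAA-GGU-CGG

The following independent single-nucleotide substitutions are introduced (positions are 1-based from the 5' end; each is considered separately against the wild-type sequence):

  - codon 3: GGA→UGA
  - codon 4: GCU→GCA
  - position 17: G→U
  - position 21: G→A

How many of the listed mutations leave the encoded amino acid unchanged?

2

Codon 3: GGA (Gly) → UGA (Stop) — nonsense.
Codon 4: GCU (Ala) → GCA (Ala) — synonymous.
Codon 6: GGU (Gly) → GUU (Val) — missense.
Codon 7: CGG (Arg) → CGA (Arg) — synonymous.
Synonymous: 2 of 4.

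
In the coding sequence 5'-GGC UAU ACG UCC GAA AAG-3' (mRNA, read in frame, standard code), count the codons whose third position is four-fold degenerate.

Codon 1 GGC (Gly): third position 4-fold.
Codon 2 UAU (Tyr): third position 2-fold.
Codon 3 ACG (Thr): third position 4-fold.
Codon 4 UCC (Ser): third position 4-fold.
Codon 5 GAA (Glu): third position 2-fold.
Codon 6 AAG (Lys): third position 2-fold.
Four-fold degenerate third positions: 3.

3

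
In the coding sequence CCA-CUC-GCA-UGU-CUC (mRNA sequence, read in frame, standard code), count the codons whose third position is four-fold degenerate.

4

Codon 1 CCA (Pro): third position 4-fold.
Codon 2 CUC (Leu): third position 4-fold.
Codon 3 GCA (Ala): third position 4-fold.
Codon 4 UGU (Cys): third position 2-fold.
Codon 5 CUC (Leu): third position 4-fold.
Four-fold degenerate third positions: 4.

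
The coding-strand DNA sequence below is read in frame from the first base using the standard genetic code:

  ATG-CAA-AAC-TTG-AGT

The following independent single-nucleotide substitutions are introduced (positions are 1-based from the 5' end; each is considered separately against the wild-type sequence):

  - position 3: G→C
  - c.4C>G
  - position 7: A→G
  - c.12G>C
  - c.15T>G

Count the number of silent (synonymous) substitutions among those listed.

0

Codon 1: ATG (Met) → ATC (Ile) — missense.
Codon 2: CAA (Gln) → GAA (Glu) — missense.
Codon 3: AAC (Asn) → GAC (Asp) — missense.
Codon 4: TTG (Leu) → TTC (Phe) — missense.
Codon 5: AGT (Ser) → AGG (Arg) — missense.
Synonymous: 0 of 5.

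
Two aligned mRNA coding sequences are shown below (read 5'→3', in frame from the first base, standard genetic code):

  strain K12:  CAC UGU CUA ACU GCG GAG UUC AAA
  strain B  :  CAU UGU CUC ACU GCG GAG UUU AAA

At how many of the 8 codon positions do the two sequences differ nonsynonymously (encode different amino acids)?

Codon 1: CAC His / CAU His — synonymous.
Codon 2: UGU Cys / UGU Cys — identical.
Codon 3: CUA Leu / CUC Leu — synonymous.
Codon 4: ACU Thr / ACU Thr — identical.
Codon 5: GCG Ala / GCG Ala — identical.
Codon 6: GAG Glu / GAG Glu — identical.
Codon 7: UUC Phe / UUU Phe — synonymous.
Codon 8: AAA Lys / AAA Lys — identical.
Nonsynonymous differences: 0.

0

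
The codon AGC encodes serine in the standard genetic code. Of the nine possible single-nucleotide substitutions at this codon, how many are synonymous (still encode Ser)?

Position 1: none → 0 synonymous.
Position 2: none → 0 synonymous.
Position 3: AGU → 1 synonymous.
Total: 0 + 0 + 1 = 1.

1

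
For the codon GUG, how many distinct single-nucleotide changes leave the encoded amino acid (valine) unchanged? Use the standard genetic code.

3

Position 1: none → 0 synonymous.
Position 2: none → 0 synonymous.
Position 3: GUU, GUC, GUA → 3 synonymous.
Total: 0 + 0 + 3 = 3.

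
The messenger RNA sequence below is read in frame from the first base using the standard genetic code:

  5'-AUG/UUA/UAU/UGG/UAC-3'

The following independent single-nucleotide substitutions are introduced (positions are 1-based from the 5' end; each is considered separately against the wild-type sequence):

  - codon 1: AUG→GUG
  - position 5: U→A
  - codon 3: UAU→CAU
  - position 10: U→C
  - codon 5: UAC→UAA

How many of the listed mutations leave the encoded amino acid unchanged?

Codon 1: AUG (Met) → GUG (Val) — missense.
Codon 2: UUA (Leu) → UAA (Stop) — nonsense.
Codon 3: UAU (Tyr) → CAU (His) — missense.
Codon 4: UGG (Trp) → CGG (Arg) — missense.
Codon 5: UAC (Tyr) → UAA (Stop) — nonsense.
Synonymous: 0 of 5.

0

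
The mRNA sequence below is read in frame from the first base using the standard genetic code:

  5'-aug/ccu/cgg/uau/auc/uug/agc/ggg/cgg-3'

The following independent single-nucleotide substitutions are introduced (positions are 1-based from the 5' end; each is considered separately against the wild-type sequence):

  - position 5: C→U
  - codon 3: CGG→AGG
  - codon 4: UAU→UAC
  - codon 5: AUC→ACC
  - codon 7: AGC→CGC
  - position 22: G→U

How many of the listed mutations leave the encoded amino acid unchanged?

Codon 2: CCU (Pro) → CUU (Leu) — missense.
Codon 3: CGG (Arg) → AGG (Arg) — synonymous.
Codon 4: UAU (Tyr) → UAC (Tyr) — synonymous.
Codon 5: AUC (Ile) → ACC (Thr) — missense.
Codon 7: AGC (Ser) → CGC (Arg) — missense.
Codon 8: GGG (Gly) → UGG (Trp) — missense.
Synonymous: 2 of 6.

2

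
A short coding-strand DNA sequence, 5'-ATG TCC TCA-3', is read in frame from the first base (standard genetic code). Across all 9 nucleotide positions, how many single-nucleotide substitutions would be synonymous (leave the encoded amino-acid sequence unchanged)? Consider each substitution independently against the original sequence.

Codon 1 (ATG, Met): 0 synonymous substitutions.
Codon 2 (TCC, Ser): 3 synonymous substitutions.
Codon 3 (TCA, Ser): 3 synonymous substitutions.
Total: 0 + 3 + 3 = 6.

6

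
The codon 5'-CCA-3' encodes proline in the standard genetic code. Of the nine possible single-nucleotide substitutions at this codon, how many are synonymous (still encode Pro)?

Position 1: none → 0 synonymous.
Position 2: none → 0 synonymous.
Position 3: CCU, CCC, CCG → 3 synonymous.
Total: 0 + 0 + 3 = 3.

3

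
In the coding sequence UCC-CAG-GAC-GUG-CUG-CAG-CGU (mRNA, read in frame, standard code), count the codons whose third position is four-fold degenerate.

Codon 1 UCC (Ser): third position 4-fold.
Codon 2 CAG (Gln): third position 2-fold.
Codon 3 GAC (Asp): third position 2-fold.
Codon 4 GUG (Val): third position 4-fold.
Codon 5 CUG (Leu): third position 4-fold.
Codon 6 CAG (Gln): third position 2-fold.
Codon 7 CGU (Arg): third position 4-fold.
Four-fold degenerate third positions: 4.

4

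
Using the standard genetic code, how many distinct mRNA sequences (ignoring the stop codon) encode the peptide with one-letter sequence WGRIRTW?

1728

Trp: 1 codon.
Gly: 4 codons.
Arg: 6 codons.
Ile: 3 codons.
Arg: 6 codons.
Thr: 4 codons.
Trp: 1 codon.
1 × 4 × 6 × 3 × 6 × 4 × 1 = 1728.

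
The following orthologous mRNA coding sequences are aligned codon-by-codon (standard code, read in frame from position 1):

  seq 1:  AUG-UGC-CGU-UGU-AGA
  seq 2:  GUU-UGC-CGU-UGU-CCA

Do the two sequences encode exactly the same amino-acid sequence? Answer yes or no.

Codon 1: AUG Met / GUU Val — nonsynonymous.
Codon 2: UGC Cys / UGC Cys — identical.
Codon 3: CGU Arg / CGU Arg — identical.
Codon 4: UGU Cys / UGU Cys — identical.
Codon 5: AGA Arg / CCA Pro — nonsynonymous.
Nonsynonymous differences: 2 → different protein.

no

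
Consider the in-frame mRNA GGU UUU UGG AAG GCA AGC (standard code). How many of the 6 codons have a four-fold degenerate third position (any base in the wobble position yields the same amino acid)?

2

Codon 1 GGU (Gly): third position 4-fold.
Codon 2 UUU (Phe): third position 2-fold.
Codon 3 UGG (Trp): third position 1-fold.
Codon 4 AAG (Lys): third position 2-fold.
Codon 5 GCA (Ala): third position 4-fold.
Codon 6 AGC (Ser): third position 2-fold.
Four-fold degenerate third positions: 2.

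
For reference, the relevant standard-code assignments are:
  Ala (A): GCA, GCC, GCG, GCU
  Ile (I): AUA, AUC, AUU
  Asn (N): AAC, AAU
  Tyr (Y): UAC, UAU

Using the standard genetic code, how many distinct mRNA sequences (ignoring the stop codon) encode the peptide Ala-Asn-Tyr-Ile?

48

Ala: 4 codons.
Asn: 2 codons.
Tyr: 2 codons.
Ile: 3 codons.
4 × 2 × 2 × 3 = 48.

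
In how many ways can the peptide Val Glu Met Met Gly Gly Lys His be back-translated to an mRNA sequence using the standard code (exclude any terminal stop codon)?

Val: 4 codons.
Glu: 2 codons.
Met: 1 codon.
Met: 1 codon.
Gly: 4 codons.
Gly: 4 codons.
Lys: 2 codons.
His: 2 codons.
4 × 2 × 1 × 1 × 4 × 4 × 2 × 2 = 512.

512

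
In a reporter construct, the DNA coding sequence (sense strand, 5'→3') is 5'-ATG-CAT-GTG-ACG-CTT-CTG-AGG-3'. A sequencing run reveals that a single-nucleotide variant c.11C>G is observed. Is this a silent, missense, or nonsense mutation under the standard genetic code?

missense

Position 11 falls in codon 4: ACG → Thr.
After the substitution the codon is AGG → Arg.
Thr ≠ Arg, so this is a missense mutation.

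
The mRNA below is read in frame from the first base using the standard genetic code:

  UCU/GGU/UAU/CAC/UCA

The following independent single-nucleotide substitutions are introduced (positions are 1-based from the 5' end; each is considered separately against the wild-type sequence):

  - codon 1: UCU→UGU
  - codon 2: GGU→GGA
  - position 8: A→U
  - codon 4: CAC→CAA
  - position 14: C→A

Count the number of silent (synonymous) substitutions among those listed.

1

Codon 1: UCU (Ser) → UGU (Cys) — missense.
Codon 2: GGU (Gly) → GGA (Gly) — synonymous.
Codon 3: UAU (Tyr) → UUU (Phe) — missense.
Codon 4: CAC (His) → CAA (Gln) — missense.
Codon 5: UCA (Ser) → UAA (Stop) — nonsense.
Synonymous: 1 of 5.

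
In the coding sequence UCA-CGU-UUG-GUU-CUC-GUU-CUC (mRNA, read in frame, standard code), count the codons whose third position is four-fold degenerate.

6

Codon 1 UCA (Ser): third position 4-fold.
Codon 2 CGU (Arg): third position 4-fold.
Codon 3 UUG (Leu): third position 2-fold.
Codon 4 GUU (Val): third position 4-fold.
Codon 5 CUC (Leu): third position 4-fold.
Codon 6 GUU (Val): third position 4-fold.
Codon 7 CUC (Leu): third position 4-fold.
Four-fold degenerate third positions: 6.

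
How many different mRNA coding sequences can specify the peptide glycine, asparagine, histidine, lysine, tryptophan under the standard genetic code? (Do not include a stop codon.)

32

Gly: 4 codons.
Asn: 2 codons.
His: 2 codons.
Lys: 2 codons.
Trp: 1 codon.
4 × 2 × 2 × 2 × 1 = 32.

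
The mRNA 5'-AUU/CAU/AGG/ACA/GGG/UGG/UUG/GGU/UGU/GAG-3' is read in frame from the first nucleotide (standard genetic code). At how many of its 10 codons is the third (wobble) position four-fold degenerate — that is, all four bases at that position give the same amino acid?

3

Codon 1 AUU (Ile): third position 3-fold.
Codon 2 CAU (His): third position 2-fold.
Codon 3 AGG (Arg): third position 2-fold.
Codon 4 ACA (Thr): third position 4-fold.
Codon 5 GGG (Gly): third position 4-fold.
Codon 6 UGG (Trp): third position 1-fold.
Codon 7 UUG (Leu): third position 2-fold.
Codon 8 GGU (Gly): third position 4-fold.
Codon 9 UGU (Cys): third position 2-fold.
Codon 10 GAG (Glu): third position 2-fold.
Four-fold degenerate third positions: 3.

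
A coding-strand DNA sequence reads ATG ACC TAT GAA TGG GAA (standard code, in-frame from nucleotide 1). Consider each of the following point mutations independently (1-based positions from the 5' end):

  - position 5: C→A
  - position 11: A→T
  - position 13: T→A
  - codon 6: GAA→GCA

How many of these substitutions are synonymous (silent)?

Codon 2: ACC (Thr) → AAC (Asn) — missense.
Codon 4: GAA (Glu) → GTA (Val) — missense.
Codon 5: TGG (Trp) → AGG (Arg) — missense.
Codon 6: GAA (Glu) → GCA (Ala) — missense.
Synonymous: 0 of 4.

0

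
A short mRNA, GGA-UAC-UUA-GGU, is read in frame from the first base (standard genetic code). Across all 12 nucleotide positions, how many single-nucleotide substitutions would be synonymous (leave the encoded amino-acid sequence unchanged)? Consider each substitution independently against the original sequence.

Codon 1 (GGA, Gly): 3 synonymous substitutions.
Codon 2 (UAC, Tyr): 1 synonymous substitution.
Codon 3 (UUA, Leu): 2 synonymous substitutions.
Codon 4 (GGU, Gly): 3 synonymous substitutions.
Total: 3 + 1 + 2 + 3 = 9.

9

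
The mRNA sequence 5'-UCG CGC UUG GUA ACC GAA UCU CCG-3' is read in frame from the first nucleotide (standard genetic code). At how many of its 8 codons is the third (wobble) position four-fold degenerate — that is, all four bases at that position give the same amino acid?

6

Codon 1 UCG (Ser): third position 4-fold.
Codon 2 CGC (Arg): third position 4-fold.
Codon 3 UUG (Leu): third position 2-fold.
Codon 4 GUA (Val): third position 4-fold.
Codon 5 ACC (Thr): third position 4-fold.
Codon 6 GAA (Glu): third position 2-fold.
Codon 7 UCU (Ser): third position 4-fold.
Codon 8 CCG (Pro): third position 4-fold.
Four-fold degenerate third positions: 6.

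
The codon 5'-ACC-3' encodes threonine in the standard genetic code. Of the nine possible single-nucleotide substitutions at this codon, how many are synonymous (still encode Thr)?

Position 1: none → 0 synonymous.
Position 2: none → 0 synonymous.
Position 3: ACT, ACA, ACG → 3 synonymous.
Total: 0 + 0 + 3 = 3.

3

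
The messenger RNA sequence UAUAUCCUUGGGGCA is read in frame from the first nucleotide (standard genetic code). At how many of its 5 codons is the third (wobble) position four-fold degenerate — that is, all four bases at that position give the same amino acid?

3

Codon 1 UAU (Tyr): third position 2-fold.
Codon 2 AUC (Ile): third position 3-fold.
Codon 3 CUU (Leu): third position 4-fold.
Codon 4 GGG (Gly): third position 4-fold.
Codon 5 GCA (Ala): third position 4-fold.
Four-fold degenerate third positions: 3.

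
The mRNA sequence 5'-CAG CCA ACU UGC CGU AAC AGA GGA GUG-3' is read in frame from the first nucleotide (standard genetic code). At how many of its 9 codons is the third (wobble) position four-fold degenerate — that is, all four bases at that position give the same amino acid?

Codon 1 CAG (Gln): third position 2-fold.
Codon 2 CCA (Pro): third position 4-fold.
Codon 3 ACU (Thr): third position 4-fold.
Codon 4 UGC (Cys): third position 2-fold.
Codon 5 CGU (Arg): third position 4-fold.
Codon 6 AAC (Asn): third position 2-fold.
Codon 7 AGA (Arg): third position 2-fold.
Codon 8 GGA (Gly): third position 4-fold.
Codon 9 GUG (Val): third position 4-fold.
Four-fold degenerate third positions: 5.

5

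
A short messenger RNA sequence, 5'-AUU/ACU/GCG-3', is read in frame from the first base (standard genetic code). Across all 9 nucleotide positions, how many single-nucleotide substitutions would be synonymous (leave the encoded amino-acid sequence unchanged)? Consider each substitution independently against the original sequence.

8

Codon 1 (AUU, Ile): 2 synonymous substitutions.
Codon 2 (ACU, Thr): 3 synonymous substitutions.
Codon 3 (GCG, Ala): 3 synonymous substitutions.
Total: 2 + 3 + 3 = 8.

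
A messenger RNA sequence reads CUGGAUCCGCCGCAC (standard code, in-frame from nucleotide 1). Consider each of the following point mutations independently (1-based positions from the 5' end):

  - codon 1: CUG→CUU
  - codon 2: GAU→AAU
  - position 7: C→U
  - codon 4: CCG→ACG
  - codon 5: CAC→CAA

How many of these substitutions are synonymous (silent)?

1

Codon 1: CUG (Leu) → CUU (Leu) — synonymous.
Codon 2: GAU (Asp) → AAU (Asn) — missense.
Codon 3: CCG (Pro) → UCG (Ser) — missense.
Codon 4: CCG (Pro) → ACG (Thr) — missense.
Codon 5: CAC (His) → CAA (Gln) — missense.
Synonymous: 1 of 5.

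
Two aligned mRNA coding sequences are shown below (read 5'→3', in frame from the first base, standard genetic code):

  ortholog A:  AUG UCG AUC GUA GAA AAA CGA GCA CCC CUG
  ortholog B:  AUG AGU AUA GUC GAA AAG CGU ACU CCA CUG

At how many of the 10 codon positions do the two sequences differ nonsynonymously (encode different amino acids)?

Codon 1: AUG Met / AUG Met — identical.
Codon 2: UCG Ser / AGU Ser — synonymous.
Codon 3: AUC Ile / AUA Ile — synonymous.
Codon 4: GUA Val / GUC Val — synonymous.
Codon 5: GAA Glu / GAA Glu — identical.
Codon 6: AAA Lys / AAG Lys — synonymous.
Codon 7: CGA Arg / CGU Arg — synonymous.
Codon 8: GCA Ala / ACU Thr — nonsynonymous.
Codon 9: CCC Pro / CCA Pro — synonymous.
Codon 10: CUG Leu / CUG Leu — identical.
Nonsynonymous differences: 1.

1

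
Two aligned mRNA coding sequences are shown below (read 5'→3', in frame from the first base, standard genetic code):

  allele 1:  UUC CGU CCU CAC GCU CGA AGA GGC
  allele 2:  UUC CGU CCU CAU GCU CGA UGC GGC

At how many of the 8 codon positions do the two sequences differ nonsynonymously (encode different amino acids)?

1

Codon 1: UUC Phe / UUC Phe — identical.
Codon 2: CGU Arg / CGU Arg — identical.
Codon 3: CCU Pro / CCU Pro — identical.
Codon 4: CAC His / CAU His — synonymous.
Codon 5: GCU Ala / GCU Ala — identical.
Codon 6: CGA Arg / CGA Arg — identical.
Codon 7: AGA Arg / UGC Cys — nonsynonymous.
Codon 8: GGC Gly / GGC Gly — identical.
Nonsynonymous differences: 1.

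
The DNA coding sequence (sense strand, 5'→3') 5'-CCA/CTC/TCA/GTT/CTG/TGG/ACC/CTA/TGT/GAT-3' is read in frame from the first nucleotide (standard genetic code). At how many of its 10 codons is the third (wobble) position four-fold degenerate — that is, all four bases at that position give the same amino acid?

7

Codon 1 CCA (Pro): third position 4-fold.
Codon 2 CTC (Leu): third position 4-fold.
Codon 3 TCA (Ser): third position 4-fold.
Codon 4 GTT (Val): third position 4-fold.
Codon 5 CTG (Leu): third position 4-fold.
Codon 6 TGG (Trp): third position 1-fold.
Codon 7 ACC (Thr): third position 4-fold.
Codon 8 CTA (Leu): third position 4-fold.
Codon 9 TGT (Cys): third position 2-fold.
Codon 10 GAT (Asp): third position 2-fold.
Four-fold degenerate third positions: 7.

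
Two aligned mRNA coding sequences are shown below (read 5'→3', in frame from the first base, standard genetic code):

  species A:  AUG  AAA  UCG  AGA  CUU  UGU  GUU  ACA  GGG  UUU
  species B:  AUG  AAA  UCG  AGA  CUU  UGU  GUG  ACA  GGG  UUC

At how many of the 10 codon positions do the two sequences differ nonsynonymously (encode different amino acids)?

0

Codon 1: AUG Met / AUG Met — identical.
Codon 2: AAA Lys / AAA Lys — identical.
Codon 3: UCG Ser / UCG Ser — identical.
Codon 4: AGA Arg / AGA Arg — identical.
Codon 5: CUU Leu / CUU Leu — identical.
Codon 6: UGU Cys / UGU Cys — identical.
Codon 7: GUU Val / GUG Val — synonymous.
Codon 8: ACA Thr / ACA Thr — identical.
Codon 9: GGG Gly / GGG Gly — identical.
Codon 10: UUU Phe / UUC Phe — synonymous.
Nonsynonymous differences: 0.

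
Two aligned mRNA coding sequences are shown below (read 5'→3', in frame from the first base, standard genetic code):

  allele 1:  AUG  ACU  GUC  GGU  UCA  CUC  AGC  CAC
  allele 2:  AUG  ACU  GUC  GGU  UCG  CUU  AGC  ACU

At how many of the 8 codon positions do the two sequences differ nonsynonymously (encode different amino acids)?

Codon 1: AUG Met / AUG Met — identical.
Codon 2: ACU Thr / ACU Thr — identical.
Codon 3: GUC Val / GUC Val — identical.
Codon 4: GGU Gly / GGU Gly — identical.
Codon 5: UCA Ser / UCG Ser — synonymous.
Codon 6: CUC Leu / CUU Leu — synonymous.
Codon 7: AGC Ser / AGC Ser — identical.
Codon 8: CAC His / ACU Thr — nonsynonymous.
Nonsynonymous differences: 1.

1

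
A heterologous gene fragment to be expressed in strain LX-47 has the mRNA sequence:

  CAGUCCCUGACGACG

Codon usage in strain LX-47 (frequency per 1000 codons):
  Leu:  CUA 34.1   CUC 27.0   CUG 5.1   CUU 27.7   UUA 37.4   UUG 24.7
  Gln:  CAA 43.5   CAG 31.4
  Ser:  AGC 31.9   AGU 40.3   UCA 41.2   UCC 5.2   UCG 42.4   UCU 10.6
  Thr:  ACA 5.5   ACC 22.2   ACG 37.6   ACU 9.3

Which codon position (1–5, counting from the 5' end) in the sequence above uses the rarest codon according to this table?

3

Codon 1 CAG (Gln): 31.4 per 1000.
Codon 2 UCC (Ser): 5.2 per 1000.
Codon 3 CUG (Leu): 5.1 per 1000.
Codon 4 ACG (Thr): 37.6 per 1000.
Codon 5 ACG (Thr): 37.6 per 1000.
Lowest frequency is 5.1 at codon 3.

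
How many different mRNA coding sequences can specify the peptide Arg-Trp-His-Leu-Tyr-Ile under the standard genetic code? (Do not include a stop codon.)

432

Arg: 6 codons.
Trp: 1 codon.
His: 2 codons.
Leu: 6 codons.
Tyr: 2 codons.
Ile: 3 codons.
6 × 1 × 2 × 6 × 2 × 3 = 432.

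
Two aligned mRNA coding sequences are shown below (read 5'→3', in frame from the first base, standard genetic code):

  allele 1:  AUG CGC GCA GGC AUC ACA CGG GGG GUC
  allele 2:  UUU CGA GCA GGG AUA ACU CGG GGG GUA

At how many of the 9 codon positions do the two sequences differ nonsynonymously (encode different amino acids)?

Codon 1: AUG Met / UUU Phe — nonsynonymous.
Codon 2: CGC Arg / CGA Arg — synonymous.
Codon 3: GCA Ala / GCA Ala — identical.
Codon 4: GGC Gly / GGG Gly — synonymous.
Codon 5: AUC Ile / AUA Ile — synonymous.
Codon 6: ACA Thr / ACU Thr — synonymous.
Codon 7: CGG Arg / CGG Arg — identical.
Codon 8: GGG Gly / GGG Gly — identical.
Codon 9: GUC Val / GUA Val — synonymous.
Nonsynonymous differences: 1.

1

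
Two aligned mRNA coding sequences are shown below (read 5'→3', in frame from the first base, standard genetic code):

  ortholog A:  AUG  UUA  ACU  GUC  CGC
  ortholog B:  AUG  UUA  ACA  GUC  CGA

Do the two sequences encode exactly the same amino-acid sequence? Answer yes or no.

Codon 1: AUG Met / AUG Met — identical.
Codon 2: UUA Leu / UUA Leu — identical.
Codon 3: ACU Thr / ACA Thr — synonymous.
Codon 4: GUC Val / GUC Val — identical.
Codon 5: CGC Arg / CGA Arg — synonymous.
Nonsynonymous differences: 0 → same protein.

yes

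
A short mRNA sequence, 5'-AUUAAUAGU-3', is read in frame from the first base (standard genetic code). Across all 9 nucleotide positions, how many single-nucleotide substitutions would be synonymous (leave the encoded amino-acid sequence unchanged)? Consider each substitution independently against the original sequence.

Codon 1 (AUU, Ile): 2 synonymous substitutions.
Codon 2 (AAU, Asn): 1 synonymous substitution.
Codon 3 (AGU, Ser): 1 synonymous substitution.
Total: 2 + 1 + 1 = 4.

4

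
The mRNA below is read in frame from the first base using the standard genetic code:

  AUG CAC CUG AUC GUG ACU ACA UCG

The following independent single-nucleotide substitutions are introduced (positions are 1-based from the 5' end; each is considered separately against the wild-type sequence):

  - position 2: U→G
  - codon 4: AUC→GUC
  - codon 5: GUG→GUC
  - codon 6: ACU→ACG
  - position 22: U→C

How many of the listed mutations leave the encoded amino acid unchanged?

2

Codon 1: AUG (Met) → AGG (Arg) — missense.
Codon 4: AUC (Ile) → GUC (Val) — missense.
Codon 5: GUG (Val) → GUC (Val) — synonymous.
Codon 6: ACU (Thr) → ACG (Thr) — synonymous.
Codon 8: UCG (Ser) → CCG (Pro) — missense.
Synonymous: 2 of 5.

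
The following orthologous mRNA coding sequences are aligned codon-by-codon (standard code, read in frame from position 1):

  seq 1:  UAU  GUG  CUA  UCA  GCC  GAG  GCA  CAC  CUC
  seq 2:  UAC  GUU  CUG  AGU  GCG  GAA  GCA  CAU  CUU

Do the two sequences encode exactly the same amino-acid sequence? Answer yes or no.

yes

Codon 1: UAU Tyr / UAC Tyr — synonymous.
Codon 2: GUG Val / GUU Val — synonymous.
Codon 3: CUA Leu / CUG Leu — synonymous.
Codon 4: UCA Ser / AGU Ser — synonymous.
Codon 5: GCC Ala / GCG Ala — synonymous.
Codon 6: GAG Glu / GAA Glu — synonymous.
Codon 7: GCA Ala / GCA Ala — identical.
Codon 8: CAC His / CAU His — synonymous.
Codon 9: CUC Leu / CUU Leu — synonymous.
Nonsynonymous differences: 0 → same protein.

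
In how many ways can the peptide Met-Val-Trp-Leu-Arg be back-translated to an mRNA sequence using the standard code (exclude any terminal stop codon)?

144

Met: 1 codon.
Val: 4 codons.
Trp: 1 codon.
Leu: 6 codons.
Arg: 6 codons.
1 × 4 × 1 × 6 × 6 = 144.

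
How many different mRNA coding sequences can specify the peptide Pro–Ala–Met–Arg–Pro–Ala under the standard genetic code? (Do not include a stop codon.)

1536

Pro: 4 codons.
Ala: 4 codons.
Met: 1 codon.
Arg: 6 codons.
Pro: 4 codons.
Ala: 4 codons.
4 × 4 × 1 × 6 × 4 × 4 = 1536.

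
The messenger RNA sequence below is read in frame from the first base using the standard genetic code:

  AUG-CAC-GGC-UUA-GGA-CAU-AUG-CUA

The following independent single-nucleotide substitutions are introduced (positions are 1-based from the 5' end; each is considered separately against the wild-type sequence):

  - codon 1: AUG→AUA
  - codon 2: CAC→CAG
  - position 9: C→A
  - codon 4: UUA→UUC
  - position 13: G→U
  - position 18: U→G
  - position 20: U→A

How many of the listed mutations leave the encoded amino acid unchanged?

Codon 1: AUG (Met) → AUA (Ile) — missense.
Codon 2: CAC (His) → CAG (Gln) — missense.
Codon 3: GGC (Gly) → GGA (Gly) — synonymous.
Codon 4: UUA (Leu) → UUC (Phe) — missense.
Codon 5: GGA (Gly) → UGA (Stop) — nonsense.
Codon 6: CAU (His) → CAG (Gln) — missense.
Codon 7: AUG (Met) → AAG (Lys) — missense.
Synonymous: 1 of 7.

1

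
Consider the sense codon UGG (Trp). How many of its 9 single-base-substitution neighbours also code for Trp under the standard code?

0

Position 1: none → 0 synonymous.
Position 2: none → 0 synonymous.
Position 3: none → 0 synonymous.
Total: 0 + 0 + 0 = 0.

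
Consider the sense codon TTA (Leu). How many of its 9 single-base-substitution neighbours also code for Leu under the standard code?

2

Position 1: CTA → 1 synonymous.
Position 2: none → 0 synonymous.
Position 3: TTG → 1 synonymous.
Total: 1 + 0 + 1 = 2.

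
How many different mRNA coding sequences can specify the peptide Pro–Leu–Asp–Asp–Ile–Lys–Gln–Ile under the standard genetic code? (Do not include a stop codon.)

Pro: 4 codons.
Leu: 6 codons.
Asp: 2 codons.
Asp: 2 codons.
Ile: 3 codons.
Lys: 2 codons.
Gln: 2 codons.
Ile: 3 codons.
4 × 6 × 2 × 2 × 3 × 2 × 2 × 3 = 3456.

3456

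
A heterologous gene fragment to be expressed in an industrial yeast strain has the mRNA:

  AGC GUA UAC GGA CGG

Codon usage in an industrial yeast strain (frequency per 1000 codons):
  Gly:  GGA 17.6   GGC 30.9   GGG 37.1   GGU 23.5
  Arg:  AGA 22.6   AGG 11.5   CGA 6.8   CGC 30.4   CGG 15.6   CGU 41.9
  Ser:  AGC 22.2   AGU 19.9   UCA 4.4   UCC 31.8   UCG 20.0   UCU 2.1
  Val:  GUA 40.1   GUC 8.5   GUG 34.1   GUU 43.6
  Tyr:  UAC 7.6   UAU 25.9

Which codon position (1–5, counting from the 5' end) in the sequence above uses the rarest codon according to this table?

3

Codon 1 AGC (Ser): 22.2 per 1000.
Codon 2 GUA (Val): 40.1 per 1000.
Codon 3 UAC (Tyr): 7.6 per 1000.
Codon 4 GGA (Gly): 17.6 per 1000.
Codon 5 CGG (Arg): 15.6 per 1000.
Lowest frequency is 7.6 at codon 3.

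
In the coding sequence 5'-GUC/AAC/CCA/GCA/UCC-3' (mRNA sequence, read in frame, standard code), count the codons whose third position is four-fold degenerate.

4

Codon 1 GUC (Val): third position 4-fold.
Codon 2 AAC (Asn): third position 2-fold.
Codon 3 CCA (Pro): third position 4-fold.
Codon 4 GCA (Ala): third position 4-fold.
Codon 5 UCC (Ser): third position 4-fold.
Four-fold degenerate third positions: 4.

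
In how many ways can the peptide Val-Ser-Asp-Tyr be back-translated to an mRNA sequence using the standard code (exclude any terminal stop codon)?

96

Val: 4 codons.
Ser: 6 codons.
Asp: 2 codons.
Tyr: 2 codons.
4 × 6 × 2 × 2 = 96.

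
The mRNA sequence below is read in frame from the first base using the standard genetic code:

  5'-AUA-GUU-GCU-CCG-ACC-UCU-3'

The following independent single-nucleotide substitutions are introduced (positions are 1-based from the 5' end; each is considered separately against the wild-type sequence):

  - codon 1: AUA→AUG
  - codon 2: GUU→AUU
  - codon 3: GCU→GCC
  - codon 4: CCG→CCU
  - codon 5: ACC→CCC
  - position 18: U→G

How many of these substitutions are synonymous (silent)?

3

Codon 1: AUA (Ile) → AUG (Met) — missense.
Codon 2: GUU (Val) → AUU (Ile) — missense.
Codon 3: GCU (Ala) → GCC (Ala) — synonymous.
Codon 4: CCG (Pro) → CCU (Pro) — synonymous.
Codon 5: ACC (Thr) → CCC (Pro) — missense.
Codon 6: UCU (Ser) → UCG (Ser) — synonymous.
Synonymous: 3 of 6.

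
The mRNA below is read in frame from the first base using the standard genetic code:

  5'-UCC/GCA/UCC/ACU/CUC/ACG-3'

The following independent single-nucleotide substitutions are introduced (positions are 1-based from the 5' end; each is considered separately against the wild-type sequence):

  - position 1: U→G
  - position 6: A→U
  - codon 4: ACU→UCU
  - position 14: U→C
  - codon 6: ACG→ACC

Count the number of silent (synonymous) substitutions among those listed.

Codon 1: UCC (Ser) → GCC (Ala) — missense.
Codon 2: GCA (Ala) → GCU (Ala) — synonymous.
Codon 4: ACU (Thr) → UCU (Ser) — missense.
Codon 5: CUC (Leu) → CCC (Pro) — missense.
Codon 6: ACG (Thr) → ACC (Thr) — synonymous.
Synonymous: 2 of 5.

2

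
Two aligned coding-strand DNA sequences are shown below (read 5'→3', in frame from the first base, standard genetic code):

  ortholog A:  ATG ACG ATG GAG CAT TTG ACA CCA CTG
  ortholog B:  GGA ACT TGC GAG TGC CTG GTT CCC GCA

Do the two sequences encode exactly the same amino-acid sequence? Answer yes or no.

Codon 1: ATG Met / GGA Gly — nonsynonymous.
Codon 2: ACG Thr / ACT Thr — synonymous.
Codon 3: ATG Met / TGC Cys — nonsynonymous.
Codon 4: GAG Glu / GAG Glu — identical.
Codon 5: CAT His / TGC Cys — nonsynonymous.
Codon 6: TTG Leu / CTG Leu — synonymous.
Codon 7: ACA Thr / GTT Val — nonsynonymous.
Codon 8: CCA Pro / CCC Pro — synonymous.
Codon 9: CTG Leu / GCA Ala — nonsynonymous.
Nonsynonymous differences: 5 → different protein.

no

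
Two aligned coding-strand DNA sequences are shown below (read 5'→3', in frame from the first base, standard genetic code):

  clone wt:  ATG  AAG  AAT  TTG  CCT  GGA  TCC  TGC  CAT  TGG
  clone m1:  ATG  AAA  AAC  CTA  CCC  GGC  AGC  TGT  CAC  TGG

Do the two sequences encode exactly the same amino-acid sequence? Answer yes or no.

yes

Codon 1: ATG Met / ATG Met — identical.
Codon 2: AAG Lys / AAA Lys — synonymous.
Codon 3: AAT Asn / AAC Asn — synonymous.
Codon 4: TTG Leu / CTA Leu — synonymous.
Codon 5: CCT Pro / CCC Pro — synonymous.
Codon 6: GGA Gly / GGC Gly — synonymous.
Codon 7: TCC Ser / AGC Ser — synonymous.
Codon 8: TGC Cys / TGT Cys — synonymous.
Codon 9: CAT His / CAC His — synonymous.
Codon 10: TGG Trp / TGG Trp — identical.
Nonsynonymous differences: 0 → same protein.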